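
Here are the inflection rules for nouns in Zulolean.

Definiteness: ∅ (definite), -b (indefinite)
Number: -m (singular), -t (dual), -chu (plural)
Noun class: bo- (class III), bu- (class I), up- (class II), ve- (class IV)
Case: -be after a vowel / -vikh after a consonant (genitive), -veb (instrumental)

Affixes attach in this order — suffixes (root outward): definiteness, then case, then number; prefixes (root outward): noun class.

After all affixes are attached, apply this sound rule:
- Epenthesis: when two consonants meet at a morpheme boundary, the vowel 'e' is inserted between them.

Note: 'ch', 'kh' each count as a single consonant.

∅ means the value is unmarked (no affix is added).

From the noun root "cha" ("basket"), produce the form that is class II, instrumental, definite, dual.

upechavebet

definiteness = definite: zero marking, form stays cha.
Attach case instrumental -veb → chaveb.
Attach noun class class II up- → upchaveb.
Attach number dual -t → upchavebt.
Apply epenthesis: upchavebt → upechavebet.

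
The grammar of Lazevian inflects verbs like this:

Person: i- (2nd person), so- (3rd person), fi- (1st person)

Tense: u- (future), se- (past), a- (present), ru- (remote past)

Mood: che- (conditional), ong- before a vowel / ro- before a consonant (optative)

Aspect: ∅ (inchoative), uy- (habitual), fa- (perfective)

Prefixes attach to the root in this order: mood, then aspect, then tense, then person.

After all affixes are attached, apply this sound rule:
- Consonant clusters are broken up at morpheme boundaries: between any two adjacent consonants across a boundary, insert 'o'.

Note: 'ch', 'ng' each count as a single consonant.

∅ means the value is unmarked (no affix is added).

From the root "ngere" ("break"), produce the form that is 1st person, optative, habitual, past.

Attach mood optative ro- (before consonant 'ng') → rongere.
Attach aspect habitual uy- → uyrongere.
Attach tense past se- → seuyrongere.
Attach person 1st person fi- → fiseuyrongere.
Apply epenthesis: fiseuyrongere → fiseuyorongere.

fiseuyorongere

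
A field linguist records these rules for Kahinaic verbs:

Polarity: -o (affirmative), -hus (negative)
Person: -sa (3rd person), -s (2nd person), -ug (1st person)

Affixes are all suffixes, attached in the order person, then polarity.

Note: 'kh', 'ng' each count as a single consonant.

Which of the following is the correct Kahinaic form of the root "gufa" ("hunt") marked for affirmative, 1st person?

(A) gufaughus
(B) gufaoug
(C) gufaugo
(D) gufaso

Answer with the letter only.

Attach person 1st person -ug → gufaug.
Attach polarity affirmative -o → gufaugo.
So the correct form is gufaugo, option (C).
(B) gufaoug is wrong: it has the affixes in the wrong order.
(A) gufaughus is wrong: it uses negative instead of affirmative for polarity.
(D) gufaso is wrong: it uses 2nd person instead of 1st person for person.

C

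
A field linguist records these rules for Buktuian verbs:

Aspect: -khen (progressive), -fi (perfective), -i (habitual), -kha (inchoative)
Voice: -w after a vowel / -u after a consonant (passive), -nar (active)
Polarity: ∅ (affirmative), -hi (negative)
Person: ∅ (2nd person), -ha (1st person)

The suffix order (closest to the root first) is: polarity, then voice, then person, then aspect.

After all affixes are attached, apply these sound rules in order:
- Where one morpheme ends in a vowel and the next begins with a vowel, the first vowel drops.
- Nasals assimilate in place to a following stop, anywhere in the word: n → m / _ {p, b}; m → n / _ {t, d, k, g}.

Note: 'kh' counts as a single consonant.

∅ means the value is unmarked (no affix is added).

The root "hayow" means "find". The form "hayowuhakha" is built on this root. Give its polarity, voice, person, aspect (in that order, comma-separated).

affirmative, passive, 1st person, inchoative

Segment: hayow-u-ha-kha.
polarity: ∅ → affirmative.
voice: -w/u → passive.
person: -ha → 1st person.
aspect: -kha → inchoative.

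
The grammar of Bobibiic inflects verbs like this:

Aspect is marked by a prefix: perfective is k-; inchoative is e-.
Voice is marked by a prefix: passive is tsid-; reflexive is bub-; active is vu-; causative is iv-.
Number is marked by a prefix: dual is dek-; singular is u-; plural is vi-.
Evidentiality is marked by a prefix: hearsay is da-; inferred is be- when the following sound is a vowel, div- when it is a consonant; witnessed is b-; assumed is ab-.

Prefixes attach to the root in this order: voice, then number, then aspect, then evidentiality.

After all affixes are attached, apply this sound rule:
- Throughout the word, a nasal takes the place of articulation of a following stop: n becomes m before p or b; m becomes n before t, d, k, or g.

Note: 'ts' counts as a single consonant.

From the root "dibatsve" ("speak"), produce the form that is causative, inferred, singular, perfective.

divkuivdibatsve

Attach voice causative iv- → ivdibatsve.
Attach number singular u- → uivdibatsve.
Attach aspect perfective k- → kuivdibatsve.
Attach evidentiality inferred div- (before consonant 'k') → divkuivdibatsve.
Nasal assimilation: no change.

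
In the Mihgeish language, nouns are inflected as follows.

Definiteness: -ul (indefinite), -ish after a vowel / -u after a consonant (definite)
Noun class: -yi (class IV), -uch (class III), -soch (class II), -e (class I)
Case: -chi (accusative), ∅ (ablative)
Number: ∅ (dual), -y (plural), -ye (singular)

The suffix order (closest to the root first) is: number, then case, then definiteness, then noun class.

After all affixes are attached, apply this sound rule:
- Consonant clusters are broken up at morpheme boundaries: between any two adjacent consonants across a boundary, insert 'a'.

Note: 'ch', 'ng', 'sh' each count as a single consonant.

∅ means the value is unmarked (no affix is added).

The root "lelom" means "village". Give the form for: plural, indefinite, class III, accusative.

lelomayachiuluch

Attach number plural -y → lelomy.
Attach case accusative -chi → lelomychi.
Attach definiteness indefinite -ul → lelomychiul.
Attach noun class class III -uch → lelomychiuluch.
Apply epenthesis: lelomychiuluch → lelomayachiuluch.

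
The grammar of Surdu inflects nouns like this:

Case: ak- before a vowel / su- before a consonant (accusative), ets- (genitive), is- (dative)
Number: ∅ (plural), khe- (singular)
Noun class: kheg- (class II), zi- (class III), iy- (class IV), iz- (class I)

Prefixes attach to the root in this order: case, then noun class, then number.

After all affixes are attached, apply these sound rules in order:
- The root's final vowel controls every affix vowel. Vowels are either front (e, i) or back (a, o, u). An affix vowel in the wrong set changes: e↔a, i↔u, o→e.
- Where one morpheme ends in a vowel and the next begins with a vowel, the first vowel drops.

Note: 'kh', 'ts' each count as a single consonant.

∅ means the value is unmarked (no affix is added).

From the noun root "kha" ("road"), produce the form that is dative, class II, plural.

khaguskha

Attach case dative is- → iskha.
Attach noun class class II kheg- → khegiskha.
number = plural: zero marking, form stays khegiskha.
Apply vowel harmony: khegiskha → khaguskha.
Vowel deletion: no change.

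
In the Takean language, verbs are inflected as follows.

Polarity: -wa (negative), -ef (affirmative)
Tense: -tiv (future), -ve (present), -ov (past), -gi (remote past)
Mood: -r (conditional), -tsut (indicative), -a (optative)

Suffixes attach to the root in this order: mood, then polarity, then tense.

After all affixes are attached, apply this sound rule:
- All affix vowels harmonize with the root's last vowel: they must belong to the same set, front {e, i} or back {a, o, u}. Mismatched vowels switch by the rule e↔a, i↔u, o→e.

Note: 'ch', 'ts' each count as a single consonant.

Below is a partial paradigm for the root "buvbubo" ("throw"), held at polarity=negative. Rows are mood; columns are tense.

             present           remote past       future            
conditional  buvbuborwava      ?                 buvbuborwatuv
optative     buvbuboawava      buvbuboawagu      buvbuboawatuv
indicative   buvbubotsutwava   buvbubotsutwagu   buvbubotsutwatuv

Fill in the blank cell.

Attach mood conditional -r → buvbubor.
Attach polarity negative -wa → buvbuborwa.
Attach tense remote past -gi → buvbuborwagi.
Apply vowel harmony: buvbuborwagi → buvbuborwagu.

buvbuborwagu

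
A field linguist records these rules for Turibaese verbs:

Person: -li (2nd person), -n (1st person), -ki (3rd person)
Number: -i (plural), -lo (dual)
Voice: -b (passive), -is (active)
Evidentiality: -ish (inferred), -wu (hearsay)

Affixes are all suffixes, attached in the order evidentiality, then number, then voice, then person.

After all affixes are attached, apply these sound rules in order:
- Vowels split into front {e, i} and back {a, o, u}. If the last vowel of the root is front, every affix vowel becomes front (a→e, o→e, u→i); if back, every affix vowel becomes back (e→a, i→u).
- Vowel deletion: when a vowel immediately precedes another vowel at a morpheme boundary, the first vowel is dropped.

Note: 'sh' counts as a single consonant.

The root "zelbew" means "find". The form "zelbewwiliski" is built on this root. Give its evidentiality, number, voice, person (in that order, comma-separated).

Segment: zelbew-wu-lo-is-ki.
evidentiality: -wu → hearsay.
number: -lo → dual.
voice: -is → active.
person: -ki → 3rd person.

hearsay, dual, active, 3rd person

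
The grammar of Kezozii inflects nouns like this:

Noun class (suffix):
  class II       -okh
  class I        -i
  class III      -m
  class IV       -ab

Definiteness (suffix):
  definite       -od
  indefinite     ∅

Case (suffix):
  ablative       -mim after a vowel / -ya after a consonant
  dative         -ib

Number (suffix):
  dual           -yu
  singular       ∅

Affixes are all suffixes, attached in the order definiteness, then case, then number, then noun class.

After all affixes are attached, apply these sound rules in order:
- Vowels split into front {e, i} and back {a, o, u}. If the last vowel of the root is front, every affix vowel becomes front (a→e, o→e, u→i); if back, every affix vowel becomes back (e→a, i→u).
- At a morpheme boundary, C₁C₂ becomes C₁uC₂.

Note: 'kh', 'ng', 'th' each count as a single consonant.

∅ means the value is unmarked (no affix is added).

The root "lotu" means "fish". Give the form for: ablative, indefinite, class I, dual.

lotumumuyuu

definiteness = indefinite: zero marking, form stays lotu.
Attach case ablative -mim (after vowel 'u') → lotumim.
Attach number dual -yu → lotumimyu.
Attach noun class class I -i → lotumimyui.
Apply vowel harmony: lotumimyui → lotumumyuu.
Apply epenthesis: lotumumyuu → lotumumuyuu.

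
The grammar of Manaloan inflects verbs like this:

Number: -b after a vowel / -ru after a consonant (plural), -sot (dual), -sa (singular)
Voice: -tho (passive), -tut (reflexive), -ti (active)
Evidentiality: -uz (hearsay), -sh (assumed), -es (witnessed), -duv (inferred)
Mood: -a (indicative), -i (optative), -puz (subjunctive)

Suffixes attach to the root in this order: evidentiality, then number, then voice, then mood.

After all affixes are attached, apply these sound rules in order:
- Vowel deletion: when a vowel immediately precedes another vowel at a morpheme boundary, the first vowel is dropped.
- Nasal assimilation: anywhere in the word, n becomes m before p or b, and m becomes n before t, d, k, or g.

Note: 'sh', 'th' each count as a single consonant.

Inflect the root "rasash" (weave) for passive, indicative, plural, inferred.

rasashduvrutha

Attach evidentiality inferred -duv → rasashduv.
Attach number plural -ru (after consonant 'v') → rasashduvru.
Attach voice passive -tho → rasashduvrutho.
Attach mood indicative -a → rasashduvruthoa.
Apply vowel deletion: rasashduvruthoa → rasashduvrutha.
Nasal assimilation: no change.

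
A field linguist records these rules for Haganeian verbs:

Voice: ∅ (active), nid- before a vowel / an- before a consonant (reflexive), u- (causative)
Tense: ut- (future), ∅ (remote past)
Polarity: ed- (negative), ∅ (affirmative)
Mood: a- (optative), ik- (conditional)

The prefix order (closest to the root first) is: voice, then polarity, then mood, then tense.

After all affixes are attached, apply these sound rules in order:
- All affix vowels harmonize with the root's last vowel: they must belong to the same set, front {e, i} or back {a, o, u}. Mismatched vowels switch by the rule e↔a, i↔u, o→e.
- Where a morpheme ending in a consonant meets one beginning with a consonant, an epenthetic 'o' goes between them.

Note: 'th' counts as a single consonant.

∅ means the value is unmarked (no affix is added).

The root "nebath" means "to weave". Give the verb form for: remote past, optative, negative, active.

aadonebath

voice = active: zero marking, form stays nebath.
Attach polarity negative ed- → ednebath.
Attach mood optative a- → aednebath.
tense = remote past: zero marking, form stays aednebath.
Apply vowel harmony: aednebath → aadnebath.
Apply epenthesis: aadnebath → aadonebath.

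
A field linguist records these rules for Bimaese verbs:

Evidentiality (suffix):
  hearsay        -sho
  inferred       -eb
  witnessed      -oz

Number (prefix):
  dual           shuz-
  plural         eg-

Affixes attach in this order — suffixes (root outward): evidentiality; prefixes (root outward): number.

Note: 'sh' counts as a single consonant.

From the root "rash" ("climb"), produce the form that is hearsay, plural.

egrashsho

Attach evidentiality hearsay -sho → rashsho.
Attach number plural eg- → egrashsho.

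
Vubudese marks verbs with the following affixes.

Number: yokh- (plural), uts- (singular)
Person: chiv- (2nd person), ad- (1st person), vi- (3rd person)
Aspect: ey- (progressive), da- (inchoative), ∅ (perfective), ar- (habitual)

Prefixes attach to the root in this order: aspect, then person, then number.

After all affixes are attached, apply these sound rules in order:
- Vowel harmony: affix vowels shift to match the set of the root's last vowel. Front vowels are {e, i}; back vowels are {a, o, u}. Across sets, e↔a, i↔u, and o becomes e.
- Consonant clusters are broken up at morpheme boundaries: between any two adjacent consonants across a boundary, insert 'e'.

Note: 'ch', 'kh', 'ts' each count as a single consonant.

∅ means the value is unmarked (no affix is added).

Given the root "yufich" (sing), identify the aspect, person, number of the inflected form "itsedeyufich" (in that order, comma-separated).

Segment: uts-ad-yufich.
aspect: ∅ → perfective.
person: ad- → 1st person.
number: uts- → singular.

perfective, 1st person, singular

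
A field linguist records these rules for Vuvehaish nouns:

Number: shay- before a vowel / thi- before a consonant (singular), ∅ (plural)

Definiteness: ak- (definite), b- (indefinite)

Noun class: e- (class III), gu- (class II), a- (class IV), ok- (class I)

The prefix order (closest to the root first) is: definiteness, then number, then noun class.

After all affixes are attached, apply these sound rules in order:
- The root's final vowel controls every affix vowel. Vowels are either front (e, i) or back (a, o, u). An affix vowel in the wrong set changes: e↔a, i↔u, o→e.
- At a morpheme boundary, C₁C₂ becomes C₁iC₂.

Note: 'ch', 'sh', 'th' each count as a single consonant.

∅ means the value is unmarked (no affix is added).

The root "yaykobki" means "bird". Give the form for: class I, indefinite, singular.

ekithibiyaykobki

Attach definiteness indefinite b- → byaykobki.
Attach number singular thi- (before consonant 'b') → thibyaykobki.
Attach noun class class I ok- → okthibyaykobki.
Apply vowel harmony: okthibyaykobki → ekthibyaykobki.
Apply epenthesis: ekthibyaykobki → ekithibiyaykobki.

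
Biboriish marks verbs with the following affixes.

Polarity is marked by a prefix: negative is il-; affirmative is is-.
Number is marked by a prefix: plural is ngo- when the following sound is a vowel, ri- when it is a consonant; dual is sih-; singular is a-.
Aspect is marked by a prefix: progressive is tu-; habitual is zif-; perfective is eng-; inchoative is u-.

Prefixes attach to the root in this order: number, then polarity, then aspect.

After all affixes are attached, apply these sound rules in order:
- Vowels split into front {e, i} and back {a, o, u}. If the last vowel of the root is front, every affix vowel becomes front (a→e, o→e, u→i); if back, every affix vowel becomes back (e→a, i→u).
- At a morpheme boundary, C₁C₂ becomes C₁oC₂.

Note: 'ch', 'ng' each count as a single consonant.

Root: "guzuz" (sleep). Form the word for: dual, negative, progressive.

Attach number dual sih- → sihguzuz.
Attach polarity negative il- → ilsihguzuz.
Attach aspect progressive tu- → tuilsihguzuz.
Apply vowel harmony: tuilsihguzuz → tuulsuhguzuz.
Apply epenthesis: tuulsuhguzuz → tuulosuhoguzuz.

tuulosuhoguzuz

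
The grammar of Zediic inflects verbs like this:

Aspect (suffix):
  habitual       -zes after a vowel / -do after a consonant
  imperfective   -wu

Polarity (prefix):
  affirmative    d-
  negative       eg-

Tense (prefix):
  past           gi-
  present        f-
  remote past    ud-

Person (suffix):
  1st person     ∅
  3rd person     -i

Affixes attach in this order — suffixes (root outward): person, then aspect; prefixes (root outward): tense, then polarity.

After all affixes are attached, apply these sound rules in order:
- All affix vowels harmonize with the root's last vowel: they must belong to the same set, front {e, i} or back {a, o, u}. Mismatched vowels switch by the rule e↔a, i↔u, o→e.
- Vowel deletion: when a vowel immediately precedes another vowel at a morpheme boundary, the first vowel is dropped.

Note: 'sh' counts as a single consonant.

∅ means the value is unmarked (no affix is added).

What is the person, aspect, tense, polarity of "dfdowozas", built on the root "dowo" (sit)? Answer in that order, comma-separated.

1st person, habitual, present, affirmative

Segment: d-f-dowo-zes.
person: ∅ → 1st person.
aspect: -zes/do → habitual.
tense: f- → present.
polarity: d- → affirmative.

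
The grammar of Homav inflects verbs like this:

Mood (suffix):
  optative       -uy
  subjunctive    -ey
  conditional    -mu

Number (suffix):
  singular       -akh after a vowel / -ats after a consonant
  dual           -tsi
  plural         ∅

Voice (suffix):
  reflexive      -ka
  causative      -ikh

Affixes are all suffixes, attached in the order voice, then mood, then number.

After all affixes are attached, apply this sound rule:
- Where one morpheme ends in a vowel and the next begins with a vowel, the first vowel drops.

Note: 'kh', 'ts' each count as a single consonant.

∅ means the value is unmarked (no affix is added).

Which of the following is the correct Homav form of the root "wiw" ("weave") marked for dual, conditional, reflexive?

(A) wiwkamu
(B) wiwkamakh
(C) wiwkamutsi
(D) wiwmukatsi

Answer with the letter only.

C

Attach voice reflexive -ka → wiwka.
Attach mood conditional -mu → wiwkamu.
Attach number dual -tsi → wiwkamutsi.
Vowel deletion: no change.
So the correct form is wiwkamutsi, option (C).
(A) wiwkamu is wrong: it uses plural instead of dual for number.
(D) wiwmukatsi is wrong: it has the affixes in the wrong order.
(B) wiwkamakh is wrong: it uses singular instead of dual for number.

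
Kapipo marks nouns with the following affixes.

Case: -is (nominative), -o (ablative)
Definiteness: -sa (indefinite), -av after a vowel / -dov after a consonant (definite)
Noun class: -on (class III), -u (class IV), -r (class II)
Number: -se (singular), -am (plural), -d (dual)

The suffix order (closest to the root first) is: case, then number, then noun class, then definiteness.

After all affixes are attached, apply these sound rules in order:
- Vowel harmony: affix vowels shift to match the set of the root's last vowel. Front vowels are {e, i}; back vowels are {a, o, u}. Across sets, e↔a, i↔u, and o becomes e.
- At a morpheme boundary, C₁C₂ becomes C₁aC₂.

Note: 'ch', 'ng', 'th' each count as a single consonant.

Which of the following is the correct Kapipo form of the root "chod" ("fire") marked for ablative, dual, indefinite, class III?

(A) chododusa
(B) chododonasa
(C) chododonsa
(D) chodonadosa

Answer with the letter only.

B

Attach case ablative -o → chodo.
Attach number dual -d → chodod.
Attach noun class class III -on → chododon.
Attach definiteness indefinite -sa → chododonsa.
Vowel harmony: no change.
Apply epenthesis: chododonsa → chododonasa.
So the correct form is chododonasa, option (B).
(D) chodonadosa is wrong: it has the affixes in the wrong order.
(C) chododonsa is wrong: it fails to apply the sound rule(s).
(A) chododusa is wrong: it uses class IV instead of class III for noun class.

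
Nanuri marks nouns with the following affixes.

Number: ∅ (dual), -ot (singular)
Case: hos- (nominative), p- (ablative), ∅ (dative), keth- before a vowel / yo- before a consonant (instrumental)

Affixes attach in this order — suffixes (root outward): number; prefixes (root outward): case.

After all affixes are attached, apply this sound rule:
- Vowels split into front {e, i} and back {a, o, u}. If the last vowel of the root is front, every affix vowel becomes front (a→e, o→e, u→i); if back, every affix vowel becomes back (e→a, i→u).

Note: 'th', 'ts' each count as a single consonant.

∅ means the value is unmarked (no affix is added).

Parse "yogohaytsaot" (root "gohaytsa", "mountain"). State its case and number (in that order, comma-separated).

Segment: yo-gohaytsa-ot.
case: keth/yo- → instrumental.
number: -ot → singular.

instrumental, singular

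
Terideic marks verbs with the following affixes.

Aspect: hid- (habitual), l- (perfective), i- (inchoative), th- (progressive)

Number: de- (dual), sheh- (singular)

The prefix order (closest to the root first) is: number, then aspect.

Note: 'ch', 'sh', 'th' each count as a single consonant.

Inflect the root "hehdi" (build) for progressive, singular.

Attach number singular sheh- → shehhehdi.
Attach aspect progressive th- → thshehhehdi.

thshehhehdi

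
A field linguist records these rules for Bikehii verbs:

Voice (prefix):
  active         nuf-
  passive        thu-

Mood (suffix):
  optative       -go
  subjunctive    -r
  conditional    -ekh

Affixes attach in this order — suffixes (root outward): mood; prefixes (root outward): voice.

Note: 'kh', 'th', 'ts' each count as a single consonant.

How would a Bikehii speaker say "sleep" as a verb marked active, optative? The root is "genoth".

nufgenothgo

Attach mood optative -go → genothgo.
Attach voice active nuf- → nufgenothgo.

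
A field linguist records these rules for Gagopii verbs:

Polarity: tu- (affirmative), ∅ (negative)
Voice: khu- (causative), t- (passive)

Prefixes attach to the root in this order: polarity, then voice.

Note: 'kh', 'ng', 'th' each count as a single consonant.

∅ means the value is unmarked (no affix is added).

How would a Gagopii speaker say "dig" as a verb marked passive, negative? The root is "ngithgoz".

tngithgoz

polarity = negative: zero marking, form stays ngithgoz.
Attach voice passive t- → tngithgoz.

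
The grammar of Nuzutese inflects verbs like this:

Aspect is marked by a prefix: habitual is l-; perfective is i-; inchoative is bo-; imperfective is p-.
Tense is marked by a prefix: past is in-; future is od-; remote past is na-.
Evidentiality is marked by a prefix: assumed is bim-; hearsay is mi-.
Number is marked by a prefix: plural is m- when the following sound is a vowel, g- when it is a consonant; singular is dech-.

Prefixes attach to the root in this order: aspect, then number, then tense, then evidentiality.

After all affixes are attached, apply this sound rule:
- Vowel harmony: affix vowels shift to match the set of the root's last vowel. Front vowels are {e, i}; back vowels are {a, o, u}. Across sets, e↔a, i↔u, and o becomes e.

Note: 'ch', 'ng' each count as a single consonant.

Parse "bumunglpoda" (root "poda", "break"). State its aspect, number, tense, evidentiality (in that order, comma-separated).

habitual, plural, past, assumed

Segment: bim-in-g-l-poda.
aspect: l- → habitual.
number: m/g- → plural.
tense: in- → past.
evidentiality: bim- → assumed.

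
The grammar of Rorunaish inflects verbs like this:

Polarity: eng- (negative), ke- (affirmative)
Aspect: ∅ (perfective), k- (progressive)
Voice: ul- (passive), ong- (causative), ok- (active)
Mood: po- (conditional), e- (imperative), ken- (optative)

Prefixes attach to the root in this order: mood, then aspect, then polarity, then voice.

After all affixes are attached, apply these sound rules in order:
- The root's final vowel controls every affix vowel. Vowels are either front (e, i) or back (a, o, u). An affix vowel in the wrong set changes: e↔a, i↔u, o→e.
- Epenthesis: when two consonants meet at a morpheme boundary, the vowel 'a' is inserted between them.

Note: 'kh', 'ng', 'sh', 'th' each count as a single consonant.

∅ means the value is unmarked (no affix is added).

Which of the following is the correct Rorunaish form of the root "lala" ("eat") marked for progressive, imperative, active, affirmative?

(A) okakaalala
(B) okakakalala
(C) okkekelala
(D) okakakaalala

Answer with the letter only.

Attach mood imperative e- → elala.
Attach aspect progressive k- → kelala.
Attach polarity affirmative ke- → kekelala.
Attach voice active ok- → okkekelala.
Apply vowel harmony: okkekelala → okkakalala.
Apply epenthesis: okkakalala → okakakalala.
So the correct form is okakakalala, option (B).
(D) okakakaalala is wrong: it has the affixes in the wrong order.
(C) okkekelala is wrong: it fails to apply the sound rule(s).
(A) okakaalala is wrong: it uses perfective instead of progressive for aspect.

B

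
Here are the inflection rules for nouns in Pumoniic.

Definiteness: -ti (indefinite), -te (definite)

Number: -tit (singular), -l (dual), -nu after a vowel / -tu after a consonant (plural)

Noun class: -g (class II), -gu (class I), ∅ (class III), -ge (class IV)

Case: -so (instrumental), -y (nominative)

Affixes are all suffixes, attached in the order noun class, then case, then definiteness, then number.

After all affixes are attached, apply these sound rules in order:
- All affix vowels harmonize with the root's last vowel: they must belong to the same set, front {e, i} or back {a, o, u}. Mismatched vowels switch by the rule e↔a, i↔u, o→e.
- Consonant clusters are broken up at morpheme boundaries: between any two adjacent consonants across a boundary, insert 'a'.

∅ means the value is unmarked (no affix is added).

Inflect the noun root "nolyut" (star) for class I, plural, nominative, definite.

nolyutaguyatanu

Attach noun class class I -gu → nolyutgu.
Attach case nominative -y → nolyutguy.
Attach definiteness definite -te → nolyutguyte.
Attach number plural -nu (after vowel 'e') → nolyutguytenu.
Apply vowel harmony: nolyutguytenu → nolyutguytanu.
Apply epenthesis: nolyutguytanu → nolyutaguyatanu.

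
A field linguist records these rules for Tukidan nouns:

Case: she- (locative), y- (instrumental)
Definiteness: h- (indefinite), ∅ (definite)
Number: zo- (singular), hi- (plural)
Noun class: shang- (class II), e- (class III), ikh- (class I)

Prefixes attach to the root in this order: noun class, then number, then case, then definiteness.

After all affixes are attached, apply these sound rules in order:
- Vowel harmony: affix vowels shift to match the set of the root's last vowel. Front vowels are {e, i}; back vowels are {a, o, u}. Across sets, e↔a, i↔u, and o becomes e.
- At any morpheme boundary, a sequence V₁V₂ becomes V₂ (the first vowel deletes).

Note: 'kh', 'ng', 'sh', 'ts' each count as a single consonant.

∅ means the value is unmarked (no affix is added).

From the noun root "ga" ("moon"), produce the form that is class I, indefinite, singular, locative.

Attach noun class class I ikh- → ikhga.
Attach number singular zo- → zoikhga.
Attach case locative she- → shezoikhga.
Attach definiteness indefinite h- → hshezoikhga.
Apply vowel harmony: hshezoikhga → hshazoukhga.
Apply vowel deletion: hshazoukhga → hshazukhga.

hshazukhga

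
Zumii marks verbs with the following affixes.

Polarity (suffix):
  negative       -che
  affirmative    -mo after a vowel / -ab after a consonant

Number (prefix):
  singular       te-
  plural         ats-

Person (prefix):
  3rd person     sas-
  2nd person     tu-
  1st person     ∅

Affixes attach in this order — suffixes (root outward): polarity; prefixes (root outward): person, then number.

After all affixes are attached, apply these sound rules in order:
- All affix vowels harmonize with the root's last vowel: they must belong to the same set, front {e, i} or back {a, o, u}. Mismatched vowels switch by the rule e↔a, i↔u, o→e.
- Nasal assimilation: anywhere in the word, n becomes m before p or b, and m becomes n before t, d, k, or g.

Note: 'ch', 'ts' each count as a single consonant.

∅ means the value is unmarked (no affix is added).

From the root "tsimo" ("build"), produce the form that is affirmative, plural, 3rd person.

atssastsimomo

Attach person 3rd person sas- → sastsimo.
Attach number plural ats- → atssastsimo.
Attach polarity affirmative -mo (after vowel 'o') → atssastsimomo.
Vowel harmony: no change.
Nasal assimilation: no change.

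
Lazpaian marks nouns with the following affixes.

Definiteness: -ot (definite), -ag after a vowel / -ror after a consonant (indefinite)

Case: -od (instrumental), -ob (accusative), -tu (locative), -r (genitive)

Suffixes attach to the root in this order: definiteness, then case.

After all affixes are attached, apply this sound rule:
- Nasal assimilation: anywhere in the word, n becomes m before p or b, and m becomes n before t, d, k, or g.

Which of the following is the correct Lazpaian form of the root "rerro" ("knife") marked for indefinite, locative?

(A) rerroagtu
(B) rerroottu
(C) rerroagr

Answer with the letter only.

Attach definiteness indefinite -ag (after vowel 'o') → rerroag.
Attach case locative -tu → rerroagtu.
Nasal assimilation: no change.
So the correct form is rerroagtu, option (A).
(B) rerroottu is wrong: it uses definite instead of indefinite for definiteness.
(C) rerroagr is wrong: it uses genitive instead of locative for case.

A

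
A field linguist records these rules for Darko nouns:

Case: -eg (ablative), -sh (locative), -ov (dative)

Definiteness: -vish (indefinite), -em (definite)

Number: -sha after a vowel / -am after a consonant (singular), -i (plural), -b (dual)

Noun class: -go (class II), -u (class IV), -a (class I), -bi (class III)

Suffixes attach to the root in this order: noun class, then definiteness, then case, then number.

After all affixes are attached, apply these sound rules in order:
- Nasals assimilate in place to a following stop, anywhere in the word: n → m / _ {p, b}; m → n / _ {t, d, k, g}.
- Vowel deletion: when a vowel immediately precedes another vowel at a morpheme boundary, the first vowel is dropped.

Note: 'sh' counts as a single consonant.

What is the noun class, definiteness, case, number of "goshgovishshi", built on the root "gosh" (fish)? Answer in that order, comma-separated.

Segment: gosh-go-vish-sh-i.
noun class: -go → class II.
definiteness: -vish → indefinite.
case: -sh → locative.
number: -i → plural.

class II, indefinite, locative, plural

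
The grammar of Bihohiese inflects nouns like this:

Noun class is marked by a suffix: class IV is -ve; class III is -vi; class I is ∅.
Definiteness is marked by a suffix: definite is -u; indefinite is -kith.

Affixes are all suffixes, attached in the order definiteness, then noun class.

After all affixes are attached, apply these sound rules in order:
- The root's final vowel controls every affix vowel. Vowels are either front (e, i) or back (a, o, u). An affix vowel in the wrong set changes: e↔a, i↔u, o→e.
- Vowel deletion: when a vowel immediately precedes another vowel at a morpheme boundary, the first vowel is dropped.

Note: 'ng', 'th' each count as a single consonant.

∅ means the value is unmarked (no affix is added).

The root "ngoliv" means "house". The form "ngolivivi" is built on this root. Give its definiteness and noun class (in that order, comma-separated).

Segment: ngoliv-u-vi.
definiteness: -u → definite.
noun class: -vi → class III.

definite, class III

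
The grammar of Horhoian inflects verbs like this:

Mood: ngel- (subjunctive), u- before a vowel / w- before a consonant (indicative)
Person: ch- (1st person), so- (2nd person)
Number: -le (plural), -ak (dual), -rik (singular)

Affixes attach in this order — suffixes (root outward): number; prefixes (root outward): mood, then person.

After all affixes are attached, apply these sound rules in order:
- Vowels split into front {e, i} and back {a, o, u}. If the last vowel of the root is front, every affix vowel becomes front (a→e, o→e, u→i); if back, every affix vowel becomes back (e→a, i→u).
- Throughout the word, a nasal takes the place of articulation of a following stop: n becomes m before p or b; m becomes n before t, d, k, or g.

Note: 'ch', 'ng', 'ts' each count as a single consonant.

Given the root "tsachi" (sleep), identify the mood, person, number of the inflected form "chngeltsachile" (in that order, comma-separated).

subjunctive, 1st person, plural

Segment: ch-ngel-tsachi-le.
mood: ngel- → subjunctive.
person: ch- → 1st person.
number: -le → plural.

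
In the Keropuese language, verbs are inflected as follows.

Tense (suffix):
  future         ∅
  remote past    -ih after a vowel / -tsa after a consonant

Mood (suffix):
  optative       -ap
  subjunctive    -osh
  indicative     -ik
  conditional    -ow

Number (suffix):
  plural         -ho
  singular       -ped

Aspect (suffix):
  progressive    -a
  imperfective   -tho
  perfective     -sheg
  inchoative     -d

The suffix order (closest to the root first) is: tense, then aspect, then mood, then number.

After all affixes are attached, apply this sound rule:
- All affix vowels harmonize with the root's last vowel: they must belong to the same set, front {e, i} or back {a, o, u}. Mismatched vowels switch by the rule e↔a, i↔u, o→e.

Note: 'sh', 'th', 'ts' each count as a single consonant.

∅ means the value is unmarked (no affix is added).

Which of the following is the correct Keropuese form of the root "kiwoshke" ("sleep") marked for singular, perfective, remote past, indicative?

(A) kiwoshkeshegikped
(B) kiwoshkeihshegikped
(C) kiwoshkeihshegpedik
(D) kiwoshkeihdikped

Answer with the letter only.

Attach tense remote past -ih (after vowel 'e') → kiwoshkeih.
Attach aspect perfective -sheg → kiwoshkeihsheg.
Attach mood indicative -ik → kiwoshkeihshegik.
Attach number singular -ped → kiwoshkeihshegikped.
Vowel harmony: no change.
So the correct form is kiwoshkeihshegikped, option (B).
(D) kiwoshkeihdikped is wrong: it uses inchoative instead of perfective for aspect.
(A) kiwoshkeshegikped is wrong: it uses future instead of remote past for tense.
(C) kiwoshkeihshegpedik is wrong: it has the affixes in the wrong order.

B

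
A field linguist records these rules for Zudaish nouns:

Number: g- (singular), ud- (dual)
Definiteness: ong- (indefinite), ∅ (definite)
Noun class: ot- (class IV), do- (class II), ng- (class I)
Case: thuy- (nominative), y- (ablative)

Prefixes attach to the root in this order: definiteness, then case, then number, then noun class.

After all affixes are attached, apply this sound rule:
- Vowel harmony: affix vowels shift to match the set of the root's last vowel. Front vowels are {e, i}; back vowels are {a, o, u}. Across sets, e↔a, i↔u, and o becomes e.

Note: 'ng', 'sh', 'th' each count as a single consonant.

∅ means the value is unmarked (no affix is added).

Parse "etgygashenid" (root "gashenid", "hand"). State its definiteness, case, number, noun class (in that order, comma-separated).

definite, ablative, singular, class IV

Segment: ot-g-y-gashenid.
definiteness: ∅ → definite.
case: y- → ablative.
number: g- → singular.
noun class: ot- → class IV.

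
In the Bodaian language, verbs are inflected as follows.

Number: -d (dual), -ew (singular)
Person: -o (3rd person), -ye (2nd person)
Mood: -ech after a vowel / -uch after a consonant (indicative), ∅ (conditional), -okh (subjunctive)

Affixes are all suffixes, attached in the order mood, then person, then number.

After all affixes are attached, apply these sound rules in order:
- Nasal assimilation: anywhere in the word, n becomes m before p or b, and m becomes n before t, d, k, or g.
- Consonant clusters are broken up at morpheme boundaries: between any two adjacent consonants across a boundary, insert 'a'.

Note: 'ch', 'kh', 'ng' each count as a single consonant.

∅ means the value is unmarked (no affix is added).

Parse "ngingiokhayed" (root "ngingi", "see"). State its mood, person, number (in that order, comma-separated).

Segment: ngingi-okh-ye-d.
mood: -okh → subjunctive.
person: -ye → 2nd person.
number: -d → dual.

subjunctive, 2nd person, dual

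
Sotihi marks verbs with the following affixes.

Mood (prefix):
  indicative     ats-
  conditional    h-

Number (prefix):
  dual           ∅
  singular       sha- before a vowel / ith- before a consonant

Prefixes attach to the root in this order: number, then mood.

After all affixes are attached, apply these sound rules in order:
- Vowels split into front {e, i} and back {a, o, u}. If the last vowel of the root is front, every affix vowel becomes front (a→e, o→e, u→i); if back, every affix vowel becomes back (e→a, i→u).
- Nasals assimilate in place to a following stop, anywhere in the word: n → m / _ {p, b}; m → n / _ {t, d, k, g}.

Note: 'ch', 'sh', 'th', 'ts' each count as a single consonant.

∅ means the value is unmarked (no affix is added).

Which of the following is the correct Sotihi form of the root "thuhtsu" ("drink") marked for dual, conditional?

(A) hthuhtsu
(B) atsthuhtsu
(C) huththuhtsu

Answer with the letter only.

A

number = dual: zero marking, form stays thuhtsu.
Attach mood conditional h- → hthuhtsu.
Vowel harmony: no change.
Nasal assimilation: no change.
So the correct form is hthuhtsu, option (A).
(B) atsthuhtsu is wrong: it uses indicative instead of conditional for mood.
(C) huththuhtsu is wrong: it uses singular instead of dual for number.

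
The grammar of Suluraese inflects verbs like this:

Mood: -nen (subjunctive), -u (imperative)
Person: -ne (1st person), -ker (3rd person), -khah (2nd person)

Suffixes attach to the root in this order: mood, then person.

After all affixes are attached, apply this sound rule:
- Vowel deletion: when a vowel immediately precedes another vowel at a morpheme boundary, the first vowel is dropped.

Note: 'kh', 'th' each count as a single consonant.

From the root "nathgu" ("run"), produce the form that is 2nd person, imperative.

Attach mood imperative -u → nathguu.
Attach person 2nd person -khah → nathguukhah.
Apply vowel deletion: nathguukhah → nathgukhah.

nathgukhah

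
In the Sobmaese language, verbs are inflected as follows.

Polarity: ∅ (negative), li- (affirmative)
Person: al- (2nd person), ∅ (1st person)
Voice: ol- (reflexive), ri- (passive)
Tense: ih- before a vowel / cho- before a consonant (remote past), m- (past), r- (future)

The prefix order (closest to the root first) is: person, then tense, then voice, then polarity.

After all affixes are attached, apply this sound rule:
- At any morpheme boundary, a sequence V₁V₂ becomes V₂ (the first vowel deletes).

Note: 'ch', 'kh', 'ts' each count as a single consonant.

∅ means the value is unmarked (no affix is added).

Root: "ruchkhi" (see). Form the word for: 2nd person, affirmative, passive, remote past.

Attach person 2nd person al- → alruchkhi.
Attach tense remote past ih- (before vowel 'a') → ihalruchkhi.
Attach voice passive ri- → riihalruchkhi.
Attach polarity affirmative li- → liriihalruchkhi.
Apply vowel deletion: liriihalruchkhi → lirihalruchkhi.

lirihalruchkhi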